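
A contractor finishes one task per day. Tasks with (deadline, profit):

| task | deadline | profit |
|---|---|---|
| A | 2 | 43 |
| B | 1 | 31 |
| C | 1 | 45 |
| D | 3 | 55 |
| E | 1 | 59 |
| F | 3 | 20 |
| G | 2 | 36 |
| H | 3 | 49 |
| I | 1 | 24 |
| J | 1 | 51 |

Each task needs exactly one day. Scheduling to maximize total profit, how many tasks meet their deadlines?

3

By profit: E(d1,59), D(d3,55), J(d1,51), H(d3,49), C(d1,45), A(d2,43), G(d2,36), B(d1,31), I(d1,24), F(d3,20)
E→slot 1; D→slot 3; J skipped; H→slot 2; C skipped; A skipped; G skipped; B skipped; I skipped; F skipped.
3 of 10 scheduled.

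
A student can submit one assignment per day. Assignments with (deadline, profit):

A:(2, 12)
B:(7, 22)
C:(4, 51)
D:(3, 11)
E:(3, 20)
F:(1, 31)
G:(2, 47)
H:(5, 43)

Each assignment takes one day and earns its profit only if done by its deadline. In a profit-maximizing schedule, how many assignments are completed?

6

Take jobs in profit order; each goes to the latest open slot no later than its deadline.
Profit order: C=51 G=47 H=43 F=31 B=22 E=20 A=12 D=11
Assign: C→slot 4, G→slot 2, H→slot 5, F→slot 1, B→slot 7, E→slot 3, A skipped, D skipped.
Slots: [1:F] [2:G] [3:E] [4:C] [5:H] [7:B]
6 of 8 scheduled.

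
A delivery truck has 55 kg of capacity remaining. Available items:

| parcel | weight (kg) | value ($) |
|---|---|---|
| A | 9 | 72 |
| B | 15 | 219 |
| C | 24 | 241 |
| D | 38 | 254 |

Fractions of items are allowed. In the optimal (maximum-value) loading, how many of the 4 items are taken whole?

3

Order: B (219/15=14.60) > C (241/24=10.04) > A (72/9=8.00) > D (254/38=6.68)
Fill: take B (15 @ 219) → take C (24 @ 241) → take A (9 @ 72) → take 7/38 of D → 46.79; 55/55 used.
3 item(s) taken whole; one partial (take 7/38 of D).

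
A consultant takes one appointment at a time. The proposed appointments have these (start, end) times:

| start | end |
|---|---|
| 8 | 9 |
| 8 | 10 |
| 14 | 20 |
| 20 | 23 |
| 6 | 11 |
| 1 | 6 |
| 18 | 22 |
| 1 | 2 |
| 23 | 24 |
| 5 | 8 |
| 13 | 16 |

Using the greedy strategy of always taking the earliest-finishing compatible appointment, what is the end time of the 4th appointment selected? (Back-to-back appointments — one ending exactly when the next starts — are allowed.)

16

Sort by end time and greedily take each interval whose start is ≥ the last chosen end.
By end time: (1,2), (1,6), (5,8), (8,9), (8,10), (6,11), (13,16), (14,20), (18,22), (20,23), (23,24).
Pick (1,2); next start ≥ 2 → (5,8); next start ≥ 8 → (8,9); next start ≥ 9 → (13,16); next start ≥ 16 → (18,22); next start ≥ 22 → (23,24).
Selected: (1,2) (5,8) (8,9) (13,16) (18,22) (23,24)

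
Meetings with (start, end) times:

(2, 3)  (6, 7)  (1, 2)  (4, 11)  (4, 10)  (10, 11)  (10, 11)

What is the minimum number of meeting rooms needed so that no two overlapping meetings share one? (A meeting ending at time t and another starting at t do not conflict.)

3

starts: [1, 2, 4, 4, 6, 10, 10]
ends:   [2, 3, 7, 10, 11, 11, 11]
s1→1 e2→0 s2→1 e3→0 s4→1 s4→2 s6→3  — peak 3.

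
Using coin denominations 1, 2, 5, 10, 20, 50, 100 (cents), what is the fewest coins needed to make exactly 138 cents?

6

Use the largest denomination that fits, subtract, and repeat.
138 − 1×100→38 − 1×20→18 − 1×10→8 − 1×5→3 − 1×2→1 − 1×1→0
Total coins = 1 + 1 + 1 + 1 + 1 + 1 = 6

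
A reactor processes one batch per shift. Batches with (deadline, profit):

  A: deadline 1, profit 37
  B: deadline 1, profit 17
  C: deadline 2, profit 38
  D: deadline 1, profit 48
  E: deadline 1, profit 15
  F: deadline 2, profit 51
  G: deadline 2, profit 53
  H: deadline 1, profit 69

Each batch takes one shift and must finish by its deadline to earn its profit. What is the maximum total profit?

122

By profit: H(d1,69), G(d2,53), F(d2,51), D(d1,48), C(d2,38), A(d1,37), B(d1,17), E(d1,15)
H→slot 1; G→slot 2; F skipped; D skipped; C skipped; A skipped; B skipped; E skipped.
Profit = 69 + 53 = 122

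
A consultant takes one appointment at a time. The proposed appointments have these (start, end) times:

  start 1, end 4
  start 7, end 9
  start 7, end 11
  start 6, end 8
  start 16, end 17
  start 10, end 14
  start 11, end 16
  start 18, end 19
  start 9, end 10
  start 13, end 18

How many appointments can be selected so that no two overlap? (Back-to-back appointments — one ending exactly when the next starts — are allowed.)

6

Greedy by earliest finish: after sorting by end time, pick each interval compatible with the last pick.
Sorted by end: (1,4)  (6,8)  (7,9)  (9,10)  (7,11)  (10,14)  (11,16)  (16,17)  (13,18)  (18,19)
take (1,4); take (6,8); take (9,10); take (10,14); take (16,17); skip (13,18); take (18,19).
Selected 6 appointments.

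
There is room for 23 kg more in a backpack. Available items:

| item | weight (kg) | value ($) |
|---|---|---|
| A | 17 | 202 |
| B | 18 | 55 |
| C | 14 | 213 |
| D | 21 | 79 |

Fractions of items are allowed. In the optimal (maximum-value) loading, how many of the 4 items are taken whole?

Sort by value per unit weight and fill in that order.
Ratios (sorted): C 15.21, A 11.88, D 3.76, B 3.06
take C (14 @ 213); take 9/17 of A → 106.94. Capacity used 23/23.
1 item(s) taken whole; one partial (take 9/17 of A).

1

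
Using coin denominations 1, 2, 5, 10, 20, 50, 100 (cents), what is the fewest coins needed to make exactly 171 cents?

Greedy: take as many of the largest coin as possible, then repeat with the remainder.
171 = 1×100 + 1×50 + 1×20 + 1×1
Total coins = 1 + 1 + 1 + 1 = 4

4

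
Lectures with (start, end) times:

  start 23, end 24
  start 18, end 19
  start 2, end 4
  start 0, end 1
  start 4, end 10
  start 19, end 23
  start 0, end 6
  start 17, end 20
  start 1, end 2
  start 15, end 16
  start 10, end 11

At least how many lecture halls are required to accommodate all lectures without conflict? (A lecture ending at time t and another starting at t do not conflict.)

starts: [0, 0, 1, 2, 4, 10, 15, 17, 18, 19, 23]
ends:   [1, 2, 4, 6, 10, 11, 16, 19, 20, 23, 24]
s0→1 s0→2  — peak 2.

2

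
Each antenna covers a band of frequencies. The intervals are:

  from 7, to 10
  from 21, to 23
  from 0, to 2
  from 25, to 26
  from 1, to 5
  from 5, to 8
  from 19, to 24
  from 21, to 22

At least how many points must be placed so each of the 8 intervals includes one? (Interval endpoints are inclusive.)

4

Sort by right endpoint; whenever an interval is uncovered, place a point at its right end.
By right end: [0,2]  [1,5]  [5,8]  [7,10]  [21,22]  [21,23]  [19,24]  [25,26]
[0,2] uncovered → point at 2; [5,8] uncovered → point at 8; [21,22] uncovered → point at 22; [25,26] uncovered → point at 26.
Points: 2, 8, 22, 26 (4 total).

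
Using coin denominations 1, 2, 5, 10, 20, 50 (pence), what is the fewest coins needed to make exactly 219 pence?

8

219 − 4×50→19 − 1×10→9 − 1×5→4 − 2×2→0
Total coins = 4 + 1 + 1 + 2 = 8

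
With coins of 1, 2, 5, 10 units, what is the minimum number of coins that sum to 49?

7

Greedy: take as many of the largest coin as possible, then repeat with the remainder.
49 = 4×10 + 1×5 + 2×2
Total coins = 4 + 1 + 2 = 7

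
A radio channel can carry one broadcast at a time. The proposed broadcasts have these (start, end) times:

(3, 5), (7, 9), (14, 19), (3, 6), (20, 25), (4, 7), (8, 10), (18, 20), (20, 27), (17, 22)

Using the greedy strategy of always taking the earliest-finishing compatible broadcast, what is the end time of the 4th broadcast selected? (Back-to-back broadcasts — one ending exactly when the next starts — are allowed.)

Order by finish time; keep every interval that doesn't clash with the previous kept one.
By end time: (3,5), (3,6), (4,7), (7,9), (8,10), (14,19), (18,20), (17,22), (20,25), (20,27).
Pick (3,5); next start ≥ 5 → (7,9); next start ≥ 9 → (14,19); next start ≥ 19 → (20,25).
Selected: (3,5) (7,9) (14,19) (20,25)

25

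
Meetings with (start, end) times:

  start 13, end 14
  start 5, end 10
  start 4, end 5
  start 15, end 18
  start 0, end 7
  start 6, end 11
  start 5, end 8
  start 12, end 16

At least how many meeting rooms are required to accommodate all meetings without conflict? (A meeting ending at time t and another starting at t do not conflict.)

4

starts: [0, 4, 5, 5, 6, 12, 13, 15]
ends:   [5, 7, 8, 10, 11, 14, 16, 18]
s0→1 s4→2 e5→1 s5→2 s5→3 s6→4  — peak 4.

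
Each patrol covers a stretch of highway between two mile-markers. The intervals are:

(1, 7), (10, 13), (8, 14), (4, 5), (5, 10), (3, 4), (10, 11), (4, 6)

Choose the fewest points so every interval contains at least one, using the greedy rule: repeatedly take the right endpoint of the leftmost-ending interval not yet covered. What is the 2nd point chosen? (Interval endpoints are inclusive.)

Process intervals by earliest right end; each time one isn't hit yet, stab at its right endpoint.
By right end: [3,4]  [4,5]  [4,6]  [1,7]  [5,10]  [10,11]  [10,13]  [8,14]
[3,4] uncovered → point at 4; [5,10] uncovered → point at 10.
Points: 4, 10 (2 total).

10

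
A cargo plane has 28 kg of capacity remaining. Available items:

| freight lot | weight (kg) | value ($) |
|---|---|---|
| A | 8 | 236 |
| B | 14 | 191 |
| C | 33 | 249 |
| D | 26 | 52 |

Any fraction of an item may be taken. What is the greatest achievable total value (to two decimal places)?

Sort by value per unit weight and fill in that order.
Ratios (sorted): A 29.50, B 13.64, C 7.55, D 2.00
take A (8 @ 236); take B (14 @ 191); take 6/33 of C → 45.27. Capacity used 28/28.
Total value = 472.27

472.27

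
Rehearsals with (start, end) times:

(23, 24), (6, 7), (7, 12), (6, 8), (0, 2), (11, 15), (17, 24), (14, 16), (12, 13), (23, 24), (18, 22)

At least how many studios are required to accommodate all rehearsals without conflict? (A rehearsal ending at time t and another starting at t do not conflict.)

The answer is the maximum number of intervals overlapping at any instant.
Events (time:±→running): 0:+→1 2:-→0 6:+→1 6:+→2 7:-→1 7:+→2 8:-→1 11:+→2 12:-→1 12:+→2 13:-→1 14:+→2 15:-→1 16:-→0 17:+→1 18:+→2 22:-→1 23:+→2 23:+→3 … peak 3.

3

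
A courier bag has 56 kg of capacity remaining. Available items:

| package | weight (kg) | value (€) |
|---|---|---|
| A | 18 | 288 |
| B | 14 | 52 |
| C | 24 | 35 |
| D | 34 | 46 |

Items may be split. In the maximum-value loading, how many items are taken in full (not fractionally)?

Greedy by value/weight ratio, highest first.
Ratios (sorted): A 16.00, B 3.71, C 1.46, D 1.35
take A (18 @ 288); take B (14 @ 52); take C (24 @ 35). Capacity used 56/56.
3 item(s) taken whole.

3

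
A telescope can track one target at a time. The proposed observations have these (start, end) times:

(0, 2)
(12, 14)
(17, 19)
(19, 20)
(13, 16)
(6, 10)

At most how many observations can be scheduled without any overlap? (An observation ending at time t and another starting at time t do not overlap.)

Sorted by end: (0,2)  (6,10)  (12,14)  (13,16)  (17,19)  (19,20)
take (0,2); take (6,10); take (12,14); take (17,19); take (19,20).
Selected 5 observations.

5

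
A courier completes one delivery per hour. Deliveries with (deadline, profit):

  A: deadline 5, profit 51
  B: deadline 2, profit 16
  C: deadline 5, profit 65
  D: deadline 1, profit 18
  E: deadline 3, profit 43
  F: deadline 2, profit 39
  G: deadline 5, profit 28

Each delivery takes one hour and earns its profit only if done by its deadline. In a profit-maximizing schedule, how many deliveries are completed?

5

Take jobs in profit order; each goes to the latest open slot no later than its deadline.
By profit: C(d5,65), A(d5,51), E(d3,43), F(d2,39), G(d5,28), D(d1,18), B(d2,16)
C→slot 5; A→slot 4; E→slot 3; F→slot 2; G→slot 1; D skipped; B skipped.
5 of 7 scheduled.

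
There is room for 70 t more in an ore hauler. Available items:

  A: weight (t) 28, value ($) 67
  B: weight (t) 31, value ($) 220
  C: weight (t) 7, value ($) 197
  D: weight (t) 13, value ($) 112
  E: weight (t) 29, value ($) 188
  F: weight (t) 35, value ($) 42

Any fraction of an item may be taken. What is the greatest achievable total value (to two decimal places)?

652.17

Sort by value per unit weight and fill in that order.
Order: C (197/7=28.14) > D (112/13=8.62) > B (220/31=7.10) > E (188/29=6.48) > A (67/28=2.39) > F (42/35=1.20)
Fill: take C (7 @ 197) → take D (13 @ 112) → take B (31 @ 220) → take 19/29 of E → 123.17; 70/70 used.
Total value = 652.17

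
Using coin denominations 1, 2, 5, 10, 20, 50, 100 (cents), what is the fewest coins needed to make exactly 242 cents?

242 = 2×100 + 2×20 + 1×2
Total coins = 2 + 2 + 1 = 5

5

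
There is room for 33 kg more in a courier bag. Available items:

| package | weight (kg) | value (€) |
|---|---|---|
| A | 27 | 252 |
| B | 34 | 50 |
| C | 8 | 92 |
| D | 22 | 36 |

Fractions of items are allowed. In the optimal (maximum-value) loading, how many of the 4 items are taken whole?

1

Order: C (92/8=11.50) > A (252/27=9.33) > D (36/22=1.64) > B (50/34=1.47)
Fill: take C (8 @ 92) → take 25/27 of A → 233.33; 33/33 used.
1 item(s) taken whole; one partial (take 25/27 of A).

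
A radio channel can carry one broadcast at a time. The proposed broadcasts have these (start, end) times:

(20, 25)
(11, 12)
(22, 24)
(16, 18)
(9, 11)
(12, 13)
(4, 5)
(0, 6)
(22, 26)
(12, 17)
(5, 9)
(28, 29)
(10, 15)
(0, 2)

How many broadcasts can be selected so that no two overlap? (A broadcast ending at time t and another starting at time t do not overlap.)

Greedy by earliest finish: after sorting by end time, pick each interval compatible with the last pick.
Sorted by end: (0,2)  (4,5)  (0,6)  (5,9)  (9,11)  (11,12)  (12,13)  (10,15)  (12,17)  (16,18)  (22,24)  (20,25)  (22,26)  (28,29)
take (0,2); take (4,5); skip (0,6); take (5,9); take (9,11); take (11,12); take (12,13); skip (12,17); take (16,18); take (22,24); skip (22,26); take (28,29).
Selected 9 broadcasts.

9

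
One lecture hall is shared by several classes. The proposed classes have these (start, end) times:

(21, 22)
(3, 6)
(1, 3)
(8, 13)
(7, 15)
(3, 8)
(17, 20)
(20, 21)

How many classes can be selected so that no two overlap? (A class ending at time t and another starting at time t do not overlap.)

Sort by end time and greedily take each interval whose start is ≥ the last chosen end.
By end time: (1,3), (3,6), (3,8), (8,13), (7,15), (17,20), (20,21), (21,22).
Pick (1,3); next start ≥ 3 → (3,6); next start ≥ 6 → (8,13); next start ≥ 13 → (17,20); next start ≥ 20 → (20,21); next start ≥ 21 → (21,22).
Selected 6 classes.

6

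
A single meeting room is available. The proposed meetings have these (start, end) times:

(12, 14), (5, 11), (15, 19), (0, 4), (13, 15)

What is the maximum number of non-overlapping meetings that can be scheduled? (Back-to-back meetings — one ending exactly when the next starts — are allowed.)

Sorted by end: (0,4)  (5,11)  (12,14)  (13,15)  (15,19)
take (0,4); take (5,11); take (12,14); take (15,19).
Selected 4 meetings.

4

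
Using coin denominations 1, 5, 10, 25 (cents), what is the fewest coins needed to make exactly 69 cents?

Use the largest denomination that fits, subtract, and repeat.
69 − 2×25→19 − 1×10→9 − 1×5→4 − 4×1→0
Total coins = 2 + 1 + 1 + 4 = 8

8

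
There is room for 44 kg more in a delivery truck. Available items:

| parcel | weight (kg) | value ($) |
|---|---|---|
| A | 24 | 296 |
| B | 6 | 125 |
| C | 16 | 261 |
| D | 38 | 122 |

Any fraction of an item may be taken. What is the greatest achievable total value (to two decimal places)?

657.33

Ratios (sorted): B 20.83, C 16.31, A 12.33, D 3.21
take B (6 @ 125); take C (16 @ 261); take 22/24 of A → 271.33. Capacity used 44/44.
Total value = 657.33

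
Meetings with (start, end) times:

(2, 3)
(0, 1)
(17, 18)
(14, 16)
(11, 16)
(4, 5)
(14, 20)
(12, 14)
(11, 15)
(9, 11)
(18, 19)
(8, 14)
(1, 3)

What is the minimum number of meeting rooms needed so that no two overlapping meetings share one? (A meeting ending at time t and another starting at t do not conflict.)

4

The answer is the maximum number of intervals overlapping at any instant.
Events (time:±→running): 0:+→1 1:-→0 1:+→1 2:+→2 3:-→1 3:-→0 4:+→1 5:-→0 8:+→1 9:+→2 11:-→1 11:+→2 11:+→3 12:+→4 … peak 4.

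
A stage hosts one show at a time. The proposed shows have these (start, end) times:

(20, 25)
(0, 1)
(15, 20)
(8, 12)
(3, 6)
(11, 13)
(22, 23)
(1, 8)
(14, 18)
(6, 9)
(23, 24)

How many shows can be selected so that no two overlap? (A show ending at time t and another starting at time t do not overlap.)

Sorted by end: (0,1)  (3,6)  (1,8)  (6,9)  (8,12)  (11,13)  (14,18)  (15,20)  (22,23)  (23,24)  (20,25)
take (0,1); take (3,6); take (6,9); skip (8,12); take (11,13); take (14,18); take (22,23); take (23,24).
Selected 7 shows.

7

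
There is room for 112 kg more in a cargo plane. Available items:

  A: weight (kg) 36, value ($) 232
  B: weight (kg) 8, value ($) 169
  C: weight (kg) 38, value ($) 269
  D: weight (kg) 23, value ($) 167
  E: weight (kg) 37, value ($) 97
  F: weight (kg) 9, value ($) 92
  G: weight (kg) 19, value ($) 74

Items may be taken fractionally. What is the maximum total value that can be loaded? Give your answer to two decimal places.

Greedy by value/weight ratio, highest first.
Ratios (sorted): B 21.12, F 10.22, D 7.26, C 7.08, A 6.44, G 3.89, E 2.62
take B (8 @ 169); take F (9 @ 92); take D (23 @ 167); take C (38 @ 269); take 34/36 of A → 219.11. Capacity used 112/112.
Total value = 916.11

916.11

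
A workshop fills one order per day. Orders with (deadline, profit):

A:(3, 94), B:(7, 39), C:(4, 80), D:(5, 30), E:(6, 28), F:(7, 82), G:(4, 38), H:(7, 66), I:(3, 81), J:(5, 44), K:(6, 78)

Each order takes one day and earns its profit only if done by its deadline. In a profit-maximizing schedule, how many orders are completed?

7

By profit: A(d3,94), F(d7,82), I(d3,81), C(d4,80), K(d6,78), H(d7,66), J(d5,44), B(d7,39), G(d4,38), D(d5,30), E(d6,28)
A→slot 3; F→slot 7; I→slot 2; C→slot 4; K→slot 6; H→slot 5; J→slot 1; B skipped; G skipped; D skipped; E skipped.
7 of 11 scheduled.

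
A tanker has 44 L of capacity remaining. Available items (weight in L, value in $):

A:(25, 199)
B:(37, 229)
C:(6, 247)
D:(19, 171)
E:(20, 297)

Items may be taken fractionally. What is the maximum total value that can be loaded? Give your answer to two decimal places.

Ratios (sorted): C 41.17, E 14.85, D 9.00, A 7.96, B 6.19
take C (6 @ 247); take E (20 @ 297); take 18/19 of D → 162.00. Capacity used 44/44.
Total value = 706.00

706.00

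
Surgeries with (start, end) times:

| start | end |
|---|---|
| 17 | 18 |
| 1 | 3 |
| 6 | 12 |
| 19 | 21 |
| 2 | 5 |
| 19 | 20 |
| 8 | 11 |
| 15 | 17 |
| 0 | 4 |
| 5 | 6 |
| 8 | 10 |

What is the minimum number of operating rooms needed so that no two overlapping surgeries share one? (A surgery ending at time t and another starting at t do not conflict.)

3

The answer is the maximum number of intervals overlapping at any instant.
starts: [0, 1, 2, 5, 6, 8, 8, 15, 17, 19, 19]
ends:   [3, 4, 5, 6, 10, 11, 12, 17, 18, 20, 21]
s0→1 s1→2 s2→3  — peak 3.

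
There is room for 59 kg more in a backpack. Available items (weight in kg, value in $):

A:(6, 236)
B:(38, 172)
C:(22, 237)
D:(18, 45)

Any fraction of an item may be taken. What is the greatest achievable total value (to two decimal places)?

613.32

Order: A (236/6=39.33) > C (237/22=10.77) > B (172/38=4.53) > D (45/18=2.50)
Fill: take A (6 @ 236) → take C (22 @ 237) → take 31/38 of B → 140.32; 59/59 used.
Total value = 613.32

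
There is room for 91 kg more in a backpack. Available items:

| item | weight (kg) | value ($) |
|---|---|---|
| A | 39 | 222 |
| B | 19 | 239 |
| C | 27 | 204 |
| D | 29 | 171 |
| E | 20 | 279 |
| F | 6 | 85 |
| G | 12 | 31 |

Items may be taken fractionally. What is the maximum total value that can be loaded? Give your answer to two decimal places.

Sort by value per unit weight and fill in that order.
Order: F (85/6=14.17) > E (279/20=13.95) > B (239/19=12.58) > C (204/27=7.56) > D (171/29=5.90) > A (222/39=5.69) > G (31/12=2.58)
Fill: take F (6 @ 85) → take E (20 @ 279) → take B (19 @ 239) → take C (27 @ 204) → take 19/29 of D → 112.03; 91/91 used.
Total value = 919.03

919.03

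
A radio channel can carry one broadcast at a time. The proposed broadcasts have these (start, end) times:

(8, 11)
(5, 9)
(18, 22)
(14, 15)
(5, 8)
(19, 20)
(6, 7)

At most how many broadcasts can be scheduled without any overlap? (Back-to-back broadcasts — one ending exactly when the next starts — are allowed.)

4

Order by finish time; keep every interval that doesn't clash with the previous kept one.
By end time: (6,7), (5,8), (5,9), (8,11), (14,15), (19,20), (18,22).
Pick (6,7); next start ≥ 7 → (8,11); next start ≥ 11 → (14,15); next start ≥ 15 → (19,20).
Selected 4 broadcasts.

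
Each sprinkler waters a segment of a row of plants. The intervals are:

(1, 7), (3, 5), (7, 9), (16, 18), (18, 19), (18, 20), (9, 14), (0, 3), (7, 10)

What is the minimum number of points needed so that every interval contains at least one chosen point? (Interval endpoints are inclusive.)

Process intervals by earliest right end; each time one isn't hit yet, stab at its right endpoint.
By right end: [0,3]  [3,5]  [1,7]  [7,9]  [7,10]  [9,14]  [16,18]  [18,19]  [18,20]
[0,3] uncovered → point at 3; [7,9] uncovered → point at 9; [16,18] uncovered → point at 18.
Points: 3, 9, 18 (3 total).

3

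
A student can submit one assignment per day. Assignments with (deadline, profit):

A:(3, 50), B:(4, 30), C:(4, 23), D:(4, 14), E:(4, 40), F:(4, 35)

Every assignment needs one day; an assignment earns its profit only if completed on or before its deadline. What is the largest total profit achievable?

155

Sort by profit descending; place each in the latest free slot ≤ its deadline.
Profit order: A=50 E=40 F=35 B=30 C=23 D=14
Assign: A→slot 3, E→slot 4, F→slot 2, B→slot 1, C skipped, D skipped.
Slots: [1:B] [2:F] [3:A] [4:E]
Profit = 30 + 35 + 50 + 40 = 155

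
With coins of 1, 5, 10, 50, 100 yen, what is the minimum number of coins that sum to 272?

Greedy: take as many of the largest coin as possible, then repeat with the remainder.
272 − 2×100→72 − 1×50→22 − 2×10→2 − 2×1→0
Total coins = 2 + 1 + 2 + 2 = 7

7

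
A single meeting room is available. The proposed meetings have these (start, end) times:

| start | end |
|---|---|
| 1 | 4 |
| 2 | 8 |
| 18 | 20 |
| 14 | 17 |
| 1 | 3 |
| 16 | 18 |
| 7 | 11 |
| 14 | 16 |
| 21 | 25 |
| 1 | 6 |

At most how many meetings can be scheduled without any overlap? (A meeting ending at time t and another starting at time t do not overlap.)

6

Greedy by earliest finish: after sorting by end time, pick each interval compatible with the last pick.
Sorted by end: (1,3)  (1,4)  (1,6)  (2,8)  (7,11)  (14,16)  (14,17)  (16,18)  (18,20)  (21,25)
take (1,3); take (7,11); take (14,16); skip (14,17); take (16,18); take (18,20); take (21,25).
Selected 6 meetings.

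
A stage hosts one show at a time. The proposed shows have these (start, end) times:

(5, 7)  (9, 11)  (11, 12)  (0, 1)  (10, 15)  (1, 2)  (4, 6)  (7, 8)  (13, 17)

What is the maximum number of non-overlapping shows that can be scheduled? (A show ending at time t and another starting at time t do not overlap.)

Greedy by earliest finish: after sorting by end time, pick each interval compatible with the last pick.
By end time: (0,1), (1,2), (4,6), (5,7), (7,8), (9,11), (11,12), (10,15), (13,17).
Pick (0,1); next start ≥ 1 → (1,2); next start ≥ 2 → (4,6); next start ≥ 6 → (7,8); next start ≥ 8 → (9,11); next start ≥ 11 → (11,12); next start ≥ 12 → (13,17).
Selected 7 shows.

7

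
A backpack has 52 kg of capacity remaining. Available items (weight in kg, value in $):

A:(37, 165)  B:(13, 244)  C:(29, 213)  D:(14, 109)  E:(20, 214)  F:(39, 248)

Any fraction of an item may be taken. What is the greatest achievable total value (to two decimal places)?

603.72

Ratios (sorted): B 18.77, E 10.70, D 7.79, C 7.34, F 6.36, A 4.46
take B (13 @ 244); take E (20 @ 214); take D (14 @ 109); take 5/29 of C → 36.72. Capacity used 52/52.
Total value = 603.72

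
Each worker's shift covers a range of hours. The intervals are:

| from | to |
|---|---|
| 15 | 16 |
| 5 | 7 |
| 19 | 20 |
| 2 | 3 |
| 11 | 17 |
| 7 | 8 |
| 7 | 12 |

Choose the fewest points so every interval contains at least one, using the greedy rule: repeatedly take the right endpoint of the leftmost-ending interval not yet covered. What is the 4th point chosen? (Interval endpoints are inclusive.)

Process intervals by earliest right end; each time one isn't hit yet, stab at its right endpoint.
By right end: [2,3]  [5,7]  [7,8]  [7,12]  [15,16]  [11,17]  [19,20]
[2,3] uncovered → point at 3; [5,7] uncovered → point at 7; [15,16] uncovered → point at 16; [19,20] uncovered → point at 20.
Points: 3, 7, 16, 20 (4 total).

20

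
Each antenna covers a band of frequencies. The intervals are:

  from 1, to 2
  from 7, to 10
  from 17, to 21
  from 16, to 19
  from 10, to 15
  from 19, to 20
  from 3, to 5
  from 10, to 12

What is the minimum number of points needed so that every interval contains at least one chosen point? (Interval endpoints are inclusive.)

Sort by right endpoint; whenever an interval is uncovered, place a point at its right end.
Sorted: [1,2] [3,5] [7,10] [10,12] [10,15] [16,19] [19,20] [17,21]
{[1,2]} hit by 2; {[3,5]} hit by 5; {[7,10],[10,12],[10,15]} hit by 10; {[16,19],[19,20],[17,21]} hit by 19.
Points: 2, 5, 10, 19 (4 total).

4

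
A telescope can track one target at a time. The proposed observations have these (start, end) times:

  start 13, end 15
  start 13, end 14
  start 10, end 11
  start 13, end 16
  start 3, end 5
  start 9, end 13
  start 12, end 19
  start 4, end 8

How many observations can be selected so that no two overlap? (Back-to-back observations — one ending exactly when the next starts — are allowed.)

Sort by end time and greedily take each interval whose start is ≥ the last chosen end.
Sorted by end: (3,5)  (4,8)  (10,11)  (9,13)  (13,14)  (13,15)  (13,16)  (12,19)
take (3,5); take (10,11); take (13,14).
Selected 3 observations.

3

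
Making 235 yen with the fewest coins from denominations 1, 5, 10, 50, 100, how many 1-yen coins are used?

235 − 2×100→35 − 3×10→5 − 1×5→0
Count of 1: 0

0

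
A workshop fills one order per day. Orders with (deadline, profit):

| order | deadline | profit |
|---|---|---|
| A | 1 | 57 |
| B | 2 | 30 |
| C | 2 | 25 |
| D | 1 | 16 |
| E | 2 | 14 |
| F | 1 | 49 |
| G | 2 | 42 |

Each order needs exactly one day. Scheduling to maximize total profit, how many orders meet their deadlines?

2

Take jobs in profit order; each goes to the latest open slot no later than its deadline.
Profit order: A=57 F=49 G=42 B=30 C=25 D=16 E=14
Assign: A→slot 1, F skipped, G→slot 2, B skipped, C skipped, D skipped, E skipped.
Slots: [1:A] [2:G]
2 of 7 scheduled.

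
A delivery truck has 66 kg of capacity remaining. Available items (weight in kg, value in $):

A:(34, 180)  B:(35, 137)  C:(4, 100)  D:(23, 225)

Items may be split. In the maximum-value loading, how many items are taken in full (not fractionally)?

3

Greedy by value/weight ratio, highest first.
Order: C (100/4=25.00) > D (225/23=9.78) > A (180/34=5.29) > B (137/35=3.91)
Fill: take C (4 @ 100) → take D (23 @ 225) → take A (34 @ 180) → take 5/35 of B → 19.57; 66/66 used.
3 item(s) taken whole; one partial (take 5/35 of B).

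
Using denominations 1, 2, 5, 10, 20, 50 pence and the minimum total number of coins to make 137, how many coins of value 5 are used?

Greedy: take as many of the largest coin as possible, then repeat with the remainder.
137 = 2×50 + 1×20 + 1×10 + 1×5 + 1×2
Count of 5: 1

1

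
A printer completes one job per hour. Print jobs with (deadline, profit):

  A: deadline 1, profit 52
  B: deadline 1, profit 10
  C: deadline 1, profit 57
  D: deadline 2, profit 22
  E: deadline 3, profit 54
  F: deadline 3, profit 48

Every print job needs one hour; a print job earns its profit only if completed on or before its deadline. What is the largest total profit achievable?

Sort by profit descending; place each in the latest free slot ≤ its deadline.
By profit: C(d1,57), E(d3,54), A(d1,52), F(d3,48), D(d2,22), B(d1,10)
C→slot 1; E→slot 3; A skipped; F→slot 2; D skipped; B skipped.
Profit = 57 + 48 + 54 = 159

159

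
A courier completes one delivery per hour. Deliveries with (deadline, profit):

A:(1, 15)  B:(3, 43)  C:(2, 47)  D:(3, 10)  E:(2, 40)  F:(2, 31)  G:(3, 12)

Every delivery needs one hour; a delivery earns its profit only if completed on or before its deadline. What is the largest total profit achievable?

130

Sort by profit descending; place each in the latest free slot ≤ its deadline.
Profit order: C=47 B=43 E=40 F=31 A=15 G=12 D=10
Assign: C→slot 2, B→slot 3, E→slot 1, F skipped, A skipped, G skipped, D skipped.
Slots: [1:E] [2:C] [3:B]
Profit = 40 + 47 + 43 = 130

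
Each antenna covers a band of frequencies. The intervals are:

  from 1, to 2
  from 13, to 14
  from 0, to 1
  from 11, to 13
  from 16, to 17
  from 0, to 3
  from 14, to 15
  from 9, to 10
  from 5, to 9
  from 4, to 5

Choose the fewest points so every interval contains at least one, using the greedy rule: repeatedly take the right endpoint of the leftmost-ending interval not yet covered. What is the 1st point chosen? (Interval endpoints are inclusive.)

Process intervals by earliest right end; each time one isn't hit yet, stab at its right endpoint.
By right end: [0,1]  [1,2]  [0,3]  [4,5]  [5,9]  [9,10]  [11,13]  [13,14]  [14,15]  [16,17]
[0,1] uncovered → point at 1; [4,5] uncovered → point at 5; [9,10] uncovered → point at 10; [11,13] uncovered → point at 13; [14,15] uncovered → point at 15; [16,17] uncovered → point at 17.
Points: 1, 5, 10, 13, 15, 17 (6 total).

1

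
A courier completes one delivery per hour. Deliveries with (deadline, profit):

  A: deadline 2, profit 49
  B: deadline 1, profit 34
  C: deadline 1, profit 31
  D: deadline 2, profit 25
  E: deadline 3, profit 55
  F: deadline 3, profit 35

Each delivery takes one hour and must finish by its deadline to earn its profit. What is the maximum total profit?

Sort by profit descending; place each in the latest free slot ≤ its deadline.
By profit: E(d3,55), A(d2,49), F(d3,35), B(d1,34), C(d1,31), D(d2,25)
E→slot 3; A→slot 2; F→slot 1; B skipped; C skipped; D skipped.
Profit = 35 + 49 + 55 = 139

139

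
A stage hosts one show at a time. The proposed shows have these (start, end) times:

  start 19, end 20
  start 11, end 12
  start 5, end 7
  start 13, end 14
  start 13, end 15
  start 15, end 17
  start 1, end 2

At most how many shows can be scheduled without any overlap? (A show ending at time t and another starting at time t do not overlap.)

6

Order by finish time; keep every interval that doesn't clash with the previous kept one.
By end time: (1,2), (5,7), (11,12), (13,14), (13,15), (15,17), (19,20).
Pick (1,2); next start ≥ 2 → (5,7); next start ≥ 7 → (11,12); next start ≥ 12 → (13,14); next start ≥ 14 → (15,17); next start ≥ 17 → (19,20).
Selected 6 shows.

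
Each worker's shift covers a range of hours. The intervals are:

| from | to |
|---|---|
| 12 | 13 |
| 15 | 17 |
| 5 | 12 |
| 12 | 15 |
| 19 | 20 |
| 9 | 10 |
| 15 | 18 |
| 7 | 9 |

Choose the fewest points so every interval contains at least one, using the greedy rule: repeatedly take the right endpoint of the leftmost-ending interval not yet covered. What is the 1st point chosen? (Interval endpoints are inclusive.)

Sort by right endpoint; whenever an interval is uncovered, place a point at its right end.
By right end: [7,9]  [9,10]  [5,12]  [12,13]  [12,15]  [15,17]  [15,18]  [19,20]
[7,9] uncovered → point at 9; [12,13] uncovered → point at 13; [15,17] uncovered → point at 17; [19,20] uncovered → point at 20.
Points: 9, 13, 17, 20 (4 total).

9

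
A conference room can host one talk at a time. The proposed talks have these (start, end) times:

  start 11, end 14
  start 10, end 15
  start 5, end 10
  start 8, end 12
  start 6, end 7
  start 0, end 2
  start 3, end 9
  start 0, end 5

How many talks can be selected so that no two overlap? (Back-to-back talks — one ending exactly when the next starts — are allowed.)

Sort by end time and greedily take each interval whose start is ≥ the last chosen end.
Sorted by end: (0,2)  (0,5)  (6,7)  (3,9)  (5,10)  (8,12)  (11,14)  (10,15)
take (0,2); take (6,7); take (8,12); skip (11,14).
Selected 3 talks.

3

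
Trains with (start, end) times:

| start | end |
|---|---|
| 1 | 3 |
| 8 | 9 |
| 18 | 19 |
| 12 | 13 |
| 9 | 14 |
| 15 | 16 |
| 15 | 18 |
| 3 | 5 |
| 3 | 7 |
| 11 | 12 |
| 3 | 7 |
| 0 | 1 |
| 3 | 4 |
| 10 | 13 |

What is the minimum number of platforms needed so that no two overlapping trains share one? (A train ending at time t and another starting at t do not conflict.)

The answer is the maximum number of intervals overlapping at any instant.
Events (time:±→running): 0:+→1 1:-→0 1:+→1 3:-→0 3:+→1 3:+→2 3:+→3 3:+→4 … peak 4.

4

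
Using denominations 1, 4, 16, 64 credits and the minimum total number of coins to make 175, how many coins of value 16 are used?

Greedy: take as many of the largest coin as possible, then repeat with the remainder.
175 − 2×64→47 − 2×16→15 − 3×4→3 − 3×1→0
Count of 16: 2

2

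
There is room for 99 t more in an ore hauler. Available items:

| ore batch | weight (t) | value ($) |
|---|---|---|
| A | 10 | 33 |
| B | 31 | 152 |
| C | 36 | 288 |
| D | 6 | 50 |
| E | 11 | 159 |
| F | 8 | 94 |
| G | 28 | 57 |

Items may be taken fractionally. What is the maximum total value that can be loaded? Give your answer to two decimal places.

Greedy by value/weight ratio, highest first.
Ratios (sorted): E 14.45, F 11.75, D 8.33, C 8.00, B 4.90, A 3.30, G 2.04
take E (11 @ 159); take F (8 @ 94); take D (6 @ 50); take C (36 @ 288); take B (31 @ 152); take 7/10 of A → 23.10. Capacity used 99/99.
Total value = 766.10

766.10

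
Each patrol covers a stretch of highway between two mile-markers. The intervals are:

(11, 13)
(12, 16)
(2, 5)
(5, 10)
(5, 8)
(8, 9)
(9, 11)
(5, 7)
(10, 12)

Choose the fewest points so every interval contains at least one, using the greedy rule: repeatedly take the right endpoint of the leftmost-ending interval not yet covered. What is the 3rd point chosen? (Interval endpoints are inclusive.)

12

Sorted: [2,5] [5,7] [5,8] [8,9] [5,10] [9,11] [10,12] [11,13] [12,16]
{[2,5],[5,7],[5,8]} hit by 5; {[8,9],[5,10],[9,11]} hit by 9; {[10,12],[11,13],[12,16]} hit by 12.
Points: 5, 9, 12 (3 total).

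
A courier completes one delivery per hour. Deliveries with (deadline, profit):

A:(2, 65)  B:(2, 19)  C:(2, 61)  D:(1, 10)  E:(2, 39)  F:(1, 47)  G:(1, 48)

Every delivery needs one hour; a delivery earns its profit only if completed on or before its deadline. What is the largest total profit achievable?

126

Profit order: A=65 C=61 G=48 F=47 E=39 B=19 D=10
Assign: A→slot 2, C→slot 1, G skipped, F skipped, E skipped, B skipped, D skipped.
Slots: [1:C] [2:A]
Profit = 61 + 65 = 126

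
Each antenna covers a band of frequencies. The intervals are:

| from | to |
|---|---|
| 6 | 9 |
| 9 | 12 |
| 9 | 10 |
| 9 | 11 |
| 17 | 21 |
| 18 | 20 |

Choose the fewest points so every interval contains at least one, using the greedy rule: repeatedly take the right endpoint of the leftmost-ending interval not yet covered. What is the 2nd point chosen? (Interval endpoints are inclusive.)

Sorted: [6,9] [9,10] [9,11] [9,12] [18,20] [17,21]
{[6,9],[9,10],[9,11],[9,12]} hit by 9; {[18,20],[17,21]} hit by 20.
Points: 9, 20 (2 total).

20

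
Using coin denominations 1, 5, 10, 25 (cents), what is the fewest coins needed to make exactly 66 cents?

5

66 = 2×25 + 1×10 + 1×5 + 1×1
Total coins = 2 + 1 + 1 + 1 = 5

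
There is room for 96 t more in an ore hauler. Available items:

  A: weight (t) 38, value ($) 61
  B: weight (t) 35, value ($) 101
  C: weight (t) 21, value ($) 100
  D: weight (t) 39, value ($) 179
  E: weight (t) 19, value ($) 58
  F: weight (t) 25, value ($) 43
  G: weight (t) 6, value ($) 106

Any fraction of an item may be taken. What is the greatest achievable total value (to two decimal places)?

Sort by value per unit weight and fill in that order.
Ratios (sorted): G 17.67, C 4.76, D 4.59, E 3.05, B 2.89, F 1.72, A 1.61
take G (6 @ 106); take C (21 @ 100); take D (39 @ 179); take E (19 @ 58); take 11/35 of B → 31.74. Capacity used 96/96.
Total value = 474.74

474.74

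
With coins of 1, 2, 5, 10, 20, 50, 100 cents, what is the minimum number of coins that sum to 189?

7

189 − 1×100→89 − 1×50→39 − 1×20→19 − 1×10→9 − 1×5→4 − 2×2→0
Total coins = 1 + 1 + 1 + 1 + 1 + 2 = 7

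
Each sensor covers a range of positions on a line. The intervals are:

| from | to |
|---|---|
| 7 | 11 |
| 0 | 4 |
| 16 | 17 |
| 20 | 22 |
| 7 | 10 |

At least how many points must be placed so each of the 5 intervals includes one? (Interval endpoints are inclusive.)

Process intervals by earliest right end; each time one isn't hit yet, stab at its right endpoint.
Sorted: [0,4] [7,10] [7,11] [16,17] [20,22]
{[0,4]} hit by 4; {[7,10],[7,11]} hit by 10; {[16,17]} hit by 17; {[20,22]} hit by 22.
Points: 4, 10, 17, 22 (4 total).

4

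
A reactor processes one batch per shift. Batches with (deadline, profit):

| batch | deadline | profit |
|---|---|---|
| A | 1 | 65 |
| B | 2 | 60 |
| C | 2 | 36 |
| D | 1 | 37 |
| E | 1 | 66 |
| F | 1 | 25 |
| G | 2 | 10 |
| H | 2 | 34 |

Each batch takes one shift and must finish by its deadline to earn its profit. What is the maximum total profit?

Take jobs in profit order; each goes to the latest open slot no later than its deadline.
By profit: E(d1,66), A(d1,65), B(d2,60), D(d1,37), C(d2,36), H(d2,34), F(d1,25), G(d2,10)
E→slot 1; A skipped; B→slot 2; D skipped; C skipped; H skipped; F skipped; G skipped.
Profit = 66 + 60 = 126

126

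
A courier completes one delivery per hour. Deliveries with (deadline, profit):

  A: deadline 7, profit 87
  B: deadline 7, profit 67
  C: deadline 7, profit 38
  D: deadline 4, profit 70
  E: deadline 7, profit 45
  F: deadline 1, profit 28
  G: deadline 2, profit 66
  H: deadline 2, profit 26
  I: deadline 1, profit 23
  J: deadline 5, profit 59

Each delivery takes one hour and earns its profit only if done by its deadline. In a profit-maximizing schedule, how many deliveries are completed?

7

Take jobs in profit order; each goes to the latest open slot no later than its deadline.
Profit order: A=87 D=70 B=67 G=66 J=59 E=45 C=38 F=28 H=26 I=23
Assign: A→slot 7, D→slot 4, B→slot 6, G→slot 2, J→slot 5, E→slot 3, C→slot 1, F skipped, H skipped, I skipped.
Slots: [1:C] [2:G] [3:E] [4:D] [5:J] [6:B] [7:A]
7 of 10 scheduled.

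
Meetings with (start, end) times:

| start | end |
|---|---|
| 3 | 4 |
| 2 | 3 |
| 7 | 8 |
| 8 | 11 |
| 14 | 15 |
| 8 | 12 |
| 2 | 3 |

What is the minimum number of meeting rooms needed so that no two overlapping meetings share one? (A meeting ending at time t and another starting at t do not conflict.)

2

Count concurrent intervals with a sweep; the peak is the room count.
starts: [2, 2, 3, 7, 8, 8, 14]
ends:   [3, 3, 4, 8, 11, 12, 15]
s2→1 s2→2  — peak 2.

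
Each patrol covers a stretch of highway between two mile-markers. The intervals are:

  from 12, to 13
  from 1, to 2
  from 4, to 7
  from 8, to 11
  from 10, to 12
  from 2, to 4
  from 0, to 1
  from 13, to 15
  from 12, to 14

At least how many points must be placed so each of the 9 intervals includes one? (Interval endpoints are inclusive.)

4

By right end: [0,1]  [1,2]  [2,4]  [4,7]  [8,11]  [10,12]  [12,13]  [12,14]  [13,15]
[0,1] uncovered → point at 1; [2,4] uncovered → point at 4; [8,11] uncovered → point at 11; [12,13] uncovered → point at 13.
Points: 1, 4, 11, 13 (4 total).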